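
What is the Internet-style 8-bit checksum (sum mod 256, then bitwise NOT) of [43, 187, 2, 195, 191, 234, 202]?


Sum = 1054 mod 256 = 30
Complement = 225

225


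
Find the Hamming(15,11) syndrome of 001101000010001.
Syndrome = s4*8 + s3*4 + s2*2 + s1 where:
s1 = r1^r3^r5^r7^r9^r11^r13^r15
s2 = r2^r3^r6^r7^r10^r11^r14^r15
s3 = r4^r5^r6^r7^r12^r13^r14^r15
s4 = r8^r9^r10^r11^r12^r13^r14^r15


s1=1, s2=0, s3=1, s4=0

Syndrome = 5 (error at position 5)


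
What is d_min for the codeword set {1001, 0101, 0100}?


Comparing all pairs, minimum distance: 1
Can detect 0 errors, correct 0 errors

1


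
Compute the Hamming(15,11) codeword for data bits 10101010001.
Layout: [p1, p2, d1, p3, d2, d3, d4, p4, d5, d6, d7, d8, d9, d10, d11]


Parity bits: p1=0, p2=0, p3=0, p4=1

001001011010001


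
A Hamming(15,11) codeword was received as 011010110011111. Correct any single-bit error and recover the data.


Syndrome = 0: no error detected

Data: 11010011111 (no errors)


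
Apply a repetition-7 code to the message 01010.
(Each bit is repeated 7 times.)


Each bit -> 7 copies

00000001111111000000011111110000000


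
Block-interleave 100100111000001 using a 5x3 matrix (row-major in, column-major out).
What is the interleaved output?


Matrix:
  100
  100
  111
  000
  001
Read columns: 111000010000101

111000010000101


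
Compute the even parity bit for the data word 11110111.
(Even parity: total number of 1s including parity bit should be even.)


Number of 1s in data: 7
Parity bit: 1

1


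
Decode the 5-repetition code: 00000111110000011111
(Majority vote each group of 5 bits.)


Groups: 00000, 11111, 00000, 11111
Majority votes: 0101

0101


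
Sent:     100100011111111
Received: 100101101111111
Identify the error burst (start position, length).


XOR: 000001110000000

Burst at position 5, length 3


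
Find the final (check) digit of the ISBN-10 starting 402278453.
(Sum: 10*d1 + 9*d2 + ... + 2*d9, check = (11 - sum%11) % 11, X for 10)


Weighted sum: 189
189 mod 11 = 2

Check digit: 9


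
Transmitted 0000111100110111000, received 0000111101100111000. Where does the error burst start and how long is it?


XOR: 0000000001010000000

Burst at position 9, length 3


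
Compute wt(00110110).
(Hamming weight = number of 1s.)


Counting 1s in 00110110

4


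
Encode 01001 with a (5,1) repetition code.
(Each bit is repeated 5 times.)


Each bit -> 5 copies

0000011111000000000011111


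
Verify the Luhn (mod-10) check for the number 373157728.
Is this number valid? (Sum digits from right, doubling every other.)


Luhn sum = 42
42 mod 10 = 2

Invalid (Luhn sum mod 10 = 2)


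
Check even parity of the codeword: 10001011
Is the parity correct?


Number of 1s: 4

Yes, parity is correct (4 ones)


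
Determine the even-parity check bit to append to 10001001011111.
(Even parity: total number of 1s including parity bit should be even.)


Number of 1s in data: 8
Parity bit: 0

0


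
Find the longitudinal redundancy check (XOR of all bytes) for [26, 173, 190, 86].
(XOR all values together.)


XOR chain: 26 ^ 173 ^ 190 ^ 86 = 95

95


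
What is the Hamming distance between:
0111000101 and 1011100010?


XOR: 1100100111
Count of 1s: 6

6


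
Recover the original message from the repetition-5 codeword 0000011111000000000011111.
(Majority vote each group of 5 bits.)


Groups: 00000, 11111, 00000, 00000, 11111
Majority votes: 01001

01001


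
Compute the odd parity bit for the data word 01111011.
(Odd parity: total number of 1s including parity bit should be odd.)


Number of 1s in data: 6
Parity bit: 1

1


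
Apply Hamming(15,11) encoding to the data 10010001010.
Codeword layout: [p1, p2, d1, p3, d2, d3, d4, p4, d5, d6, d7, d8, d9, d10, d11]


Parity bits: p1=0, p2=1, p3=1, p4=0

011100100001010


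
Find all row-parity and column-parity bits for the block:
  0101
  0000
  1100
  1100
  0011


Row parities: 00000
Column parities: 0110

Row P: 00000, Col P: 0110, Corner: 0


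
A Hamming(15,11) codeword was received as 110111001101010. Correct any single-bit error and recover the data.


Syndrome = 5: error at position 5

Data: 00101101010 (corrected bit 5)


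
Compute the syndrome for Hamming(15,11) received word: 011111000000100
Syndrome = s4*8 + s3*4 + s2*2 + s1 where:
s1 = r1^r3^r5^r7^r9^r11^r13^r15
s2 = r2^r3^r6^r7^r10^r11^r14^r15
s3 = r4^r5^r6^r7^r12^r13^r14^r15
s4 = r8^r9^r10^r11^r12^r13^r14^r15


s1=1, s2=1, s3=0, s4=1

Syndrome = 11 (error at position 11)


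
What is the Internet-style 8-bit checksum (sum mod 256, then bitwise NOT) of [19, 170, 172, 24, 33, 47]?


Sum = 465 mod 256 = 209
Complement = 46

46


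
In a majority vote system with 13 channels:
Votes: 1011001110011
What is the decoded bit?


Ones: 8 out of 13
Threshold: 7

1 (8/13 voted 1)


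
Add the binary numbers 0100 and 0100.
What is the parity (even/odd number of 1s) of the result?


0100 = 4
0100 = 4
Sum = 8 = 1000
1s count = 1

odd parity (1 ones in 1000)


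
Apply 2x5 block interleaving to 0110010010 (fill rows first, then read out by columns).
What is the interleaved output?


Matrix:
  01100
  10010
Read columns: 0110100100

0110100100


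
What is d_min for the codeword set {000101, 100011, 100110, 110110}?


Comparing all pairs, minimum distance: 1
Can detect 0 errors, correct 0 errors

1


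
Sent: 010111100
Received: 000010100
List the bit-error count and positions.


XOR: 010101000

3 error(s) at position(s): 1, 3, 5


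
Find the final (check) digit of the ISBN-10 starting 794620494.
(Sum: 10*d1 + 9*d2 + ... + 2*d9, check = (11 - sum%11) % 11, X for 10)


Weighted sum: 288
288 mod 11 = 2

Check digit: 9


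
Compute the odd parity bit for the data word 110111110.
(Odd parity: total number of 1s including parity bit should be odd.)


Number of 1s in data: 7
Parity bit: 0

0


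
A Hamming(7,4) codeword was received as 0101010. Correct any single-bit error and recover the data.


Syndrome = 0: no error detected

Data: 0010 (no errors)


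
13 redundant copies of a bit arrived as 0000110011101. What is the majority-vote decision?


Ones: 6 out of 13
Threshold: 7

0 (6/13 voted 1)


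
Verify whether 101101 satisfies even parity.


Number of 1s: 4

Yes, parity is correct (4 ones)


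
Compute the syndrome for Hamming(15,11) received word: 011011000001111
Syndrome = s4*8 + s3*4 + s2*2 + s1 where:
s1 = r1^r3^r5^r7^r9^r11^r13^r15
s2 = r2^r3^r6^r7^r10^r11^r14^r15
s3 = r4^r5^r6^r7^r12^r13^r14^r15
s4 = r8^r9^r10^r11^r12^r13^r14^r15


s1=0, s2=1, s3=0, s4=0

Syndrome = 2 (error at position 2)


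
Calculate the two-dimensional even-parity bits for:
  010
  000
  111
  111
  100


Row parities: 10111
Column parities: 110

Row P: 10111, Col P: 110, Corner: 0


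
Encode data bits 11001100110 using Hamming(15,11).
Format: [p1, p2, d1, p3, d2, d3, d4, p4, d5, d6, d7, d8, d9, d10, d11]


Parity bits: p1=0, p2=1, p3=1, p4=0

011110001100110


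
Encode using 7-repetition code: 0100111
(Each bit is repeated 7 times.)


Each bit -> 7 copies

0000000111111100000000000000111111111111111111111


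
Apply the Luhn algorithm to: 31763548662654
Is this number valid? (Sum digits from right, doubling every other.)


Luhn sum = 69
69 mod 10 = 9

Invalid (Luhn sum mod 10 = 9)


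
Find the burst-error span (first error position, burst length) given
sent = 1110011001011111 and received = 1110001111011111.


XOR: 0000010110000000

Burst at position 5, length 4


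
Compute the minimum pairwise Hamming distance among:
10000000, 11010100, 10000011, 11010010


Comparing all pairs, minimum distance: 2
Can detect 1 errors, correct 0 errors

2


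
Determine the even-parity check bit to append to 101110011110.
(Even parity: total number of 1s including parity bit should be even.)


Number of 1s in data: 8
Parity bit: 0

0


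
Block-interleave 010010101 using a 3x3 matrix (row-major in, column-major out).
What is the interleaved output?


Matrix:
  010
  010
  101
Read columns: 001110001

001110001


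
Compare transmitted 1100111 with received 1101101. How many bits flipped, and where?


XOR: 0001010

2 error(s) at position(s): 3, 5


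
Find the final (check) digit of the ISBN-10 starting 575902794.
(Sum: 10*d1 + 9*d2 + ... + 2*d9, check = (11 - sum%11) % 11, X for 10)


Weighted sum: 289
289 mod 11 = 3

Check digit: 8


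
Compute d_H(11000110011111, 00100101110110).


XOR: 11100011101001
Count of 1s: 8

8


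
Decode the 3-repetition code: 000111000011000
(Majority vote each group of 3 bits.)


Groups: 000, 111, 000, 011, 000
Majority votes: 01010

01010


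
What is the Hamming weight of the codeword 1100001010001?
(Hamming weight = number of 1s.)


Counting 1s in 1100001010001

5


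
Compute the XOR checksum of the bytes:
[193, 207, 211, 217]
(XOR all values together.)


XOR chain: 193 ^ 207 ^ 211 ^ 217 = 4

4


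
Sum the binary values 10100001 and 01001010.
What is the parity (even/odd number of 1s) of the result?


10100001 = 161
01001010 = 74
Sum = 235 = 11101011
1s count = 6

even parity (6 ones in 11101011)


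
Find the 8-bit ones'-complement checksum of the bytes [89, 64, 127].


Sum = 280 mod 256 = 24
Complement = 231

231


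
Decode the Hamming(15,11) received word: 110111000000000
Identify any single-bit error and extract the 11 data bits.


Syndrome = 4: error at position 4

Data: 01100000000 (corrected bit 4)


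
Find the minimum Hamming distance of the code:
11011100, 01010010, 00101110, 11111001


Comparing all pairs, minimum distance: 3
Can detect 2 errors, correct 1 errors

3


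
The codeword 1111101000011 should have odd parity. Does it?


Number of 1s: 8

No, parity error (8 ones)


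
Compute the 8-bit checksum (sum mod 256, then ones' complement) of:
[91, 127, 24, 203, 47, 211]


Sum = 703 mod 256 = 191
Complement = 64

64


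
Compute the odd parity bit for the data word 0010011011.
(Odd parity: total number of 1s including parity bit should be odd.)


Number of 1s in data: 5
Parity bit: 0

0


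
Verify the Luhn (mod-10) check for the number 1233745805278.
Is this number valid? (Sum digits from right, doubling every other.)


Luhn sum = 57
57 mod 10 = 7

Invalid (Luhn sum mod 10 = 7)


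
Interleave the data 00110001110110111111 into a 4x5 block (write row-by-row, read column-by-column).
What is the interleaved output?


Matrix:
  00110
  00111
  01101
  11111
Read columns: 00010011111111010111

00010011111111010111


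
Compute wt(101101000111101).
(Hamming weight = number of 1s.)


Counting 1s in 101101000111101

9


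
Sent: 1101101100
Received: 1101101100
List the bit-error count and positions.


XOR: 0000000000

0 errors (received matches sent)


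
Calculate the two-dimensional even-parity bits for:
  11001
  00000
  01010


Row parities: 100
Column parities: 10011

Row P: 100, Col P: 10011, Corner: 1


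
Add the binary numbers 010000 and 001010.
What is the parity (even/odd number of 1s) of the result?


010000 = 16
001010 = 10
Sum = 26 = 11010
1s count = 3

odd parity (3 ones in 11010)


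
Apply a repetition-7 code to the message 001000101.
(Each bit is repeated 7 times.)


Each bit -> 7 copies

000000000000001111111000000000000000000000111111100000001111111


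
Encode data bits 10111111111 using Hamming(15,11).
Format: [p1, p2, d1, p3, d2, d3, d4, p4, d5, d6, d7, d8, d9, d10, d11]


Parity bits: p1=0, p2=1, p3=0, p4=1

011001111111111


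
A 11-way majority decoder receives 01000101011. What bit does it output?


Ones: 5 out of 11
Threshold: 6

0 (5/11 voted 1)


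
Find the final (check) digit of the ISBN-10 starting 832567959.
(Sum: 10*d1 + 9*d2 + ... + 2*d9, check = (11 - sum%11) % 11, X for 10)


Weighted sum: 298
298 mod 11 = 1

Check digit: X


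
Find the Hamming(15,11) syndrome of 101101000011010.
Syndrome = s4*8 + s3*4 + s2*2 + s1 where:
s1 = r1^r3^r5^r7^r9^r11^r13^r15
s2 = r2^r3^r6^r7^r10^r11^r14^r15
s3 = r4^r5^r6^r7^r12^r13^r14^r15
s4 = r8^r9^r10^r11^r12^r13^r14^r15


s1=1, s2=0, s3=0, s4=1

Syndrome = 9 (error at position 9)


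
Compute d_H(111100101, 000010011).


XOR: 111110110
Count of 1s: 7

7


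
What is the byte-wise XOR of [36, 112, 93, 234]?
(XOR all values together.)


XOR chain: 36 ^ 112 ^ 93 ^ 234 = 227

227


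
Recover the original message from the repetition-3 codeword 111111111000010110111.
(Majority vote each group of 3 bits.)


Groups: 111, 111, 111, 000, 010, 110, 111
Majority votes: 1110011

1110011


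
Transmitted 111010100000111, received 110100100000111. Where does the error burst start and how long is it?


XOR: 001110000000000

Burst at position 2, length 3


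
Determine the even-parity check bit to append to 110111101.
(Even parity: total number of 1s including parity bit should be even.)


Number of 1s in data: 7
Parity bit: 1

1


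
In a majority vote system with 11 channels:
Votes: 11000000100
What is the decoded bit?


Ones: 3 out of 11
Threshold: 6

0 (3/11 voted 1)


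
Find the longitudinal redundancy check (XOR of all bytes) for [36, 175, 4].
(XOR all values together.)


XOR chain: 36 ^ 175 ^ 4 = 143

143


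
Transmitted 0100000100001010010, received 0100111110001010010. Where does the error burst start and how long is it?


XOR: 0000111010000000000

Burst at position 4, length 5


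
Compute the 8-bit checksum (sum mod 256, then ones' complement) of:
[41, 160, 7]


Sum = 208 mod 256 = 208
Complement = 47

47


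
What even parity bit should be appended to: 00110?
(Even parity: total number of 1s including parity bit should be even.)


Number of 1s in data: 2
Parity bit: 0

0


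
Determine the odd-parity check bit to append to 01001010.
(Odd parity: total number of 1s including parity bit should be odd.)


Number of 1s in data: 3
Parity bit: 0

0


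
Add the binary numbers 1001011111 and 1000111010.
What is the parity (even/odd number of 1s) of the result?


1001011111 = 607
1000111010 = 570
Sum = 1177 = 10010011001
1s count = 5

odd parity (5 ones in 10010011001)


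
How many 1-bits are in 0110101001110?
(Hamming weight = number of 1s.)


Counting 1s in 0110101001110

7


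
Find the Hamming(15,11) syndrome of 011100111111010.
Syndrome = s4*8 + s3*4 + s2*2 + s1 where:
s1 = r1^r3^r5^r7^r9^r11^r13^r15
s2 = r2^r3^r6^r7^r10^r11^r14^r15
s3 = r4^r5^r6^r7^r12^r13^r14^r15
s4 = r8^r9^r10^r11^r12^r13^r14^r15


s1=0, s2=0, s3=0, s4=0

Syndrome = 0 (no error)


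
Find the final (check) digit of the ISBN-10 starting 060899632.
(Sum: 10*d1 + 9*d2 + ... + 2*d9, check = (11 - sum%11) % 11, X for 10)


Weighted sum: 246
246 mod 11 = 4

Check digit: 7


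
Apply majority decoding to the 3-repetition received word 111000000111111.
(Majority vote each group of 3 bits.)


Groups: 111, 000, 000, 111, 111
Majority votes: 10011

10011


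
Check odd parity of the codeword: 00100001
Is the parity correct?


Number of 1s: 2

No, parity error (2 ones)


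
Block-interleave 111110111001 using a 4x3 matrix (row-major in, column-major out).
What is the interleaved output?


Matrix:
  111
  110
  111
  001
Read columns: 111011101011

111011101011


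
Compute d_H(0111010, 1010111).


XOR: 1101101
Count of 1s: 5

5


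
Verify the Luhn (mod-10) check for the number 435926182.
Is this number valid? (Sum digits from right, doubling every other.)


Luhn sum = 39
39 mod 10 = 9

Invalid (Luhn sum mod 10 = 9)


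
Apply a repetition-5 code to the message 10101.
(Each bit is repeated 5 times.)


Each bit -> 5 copies

1111100000111110000011111


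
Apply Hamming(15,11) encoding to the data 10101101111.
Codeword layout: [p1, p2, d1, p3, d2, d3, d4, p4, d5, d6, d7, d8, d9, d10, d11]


Parity bits: p1=0, p2=1, p3=1, p4=0

011101001101111


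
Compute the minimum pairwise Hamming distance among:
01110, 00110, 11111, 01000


Comparing all pairs, minimum distance: 1
Can detect 0 errors, correct 0 errors

1


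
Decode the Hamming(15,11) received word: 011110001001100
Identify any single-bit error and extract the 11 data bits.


Syndrome = 8: error at position 8

Data: 11001001100 (corrected bit 8)


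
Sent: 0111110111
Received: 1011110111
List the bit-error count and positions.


XOR: 1100000000

2 error(s) at position(s): 0, 1


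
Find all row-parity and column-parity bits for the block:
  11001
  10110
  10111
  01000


Row parities: 1101
Column parities: 10000

Row P: 1101, Col P: 10000, Corner: 1


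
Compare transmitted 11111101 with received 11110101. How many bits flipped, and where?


XOR: 00001000

1 error(s) at position(s): 4


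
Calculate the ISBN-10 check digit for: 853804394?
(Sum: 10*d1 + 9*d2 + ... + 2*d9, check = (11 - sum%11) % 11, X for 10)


Weighted sum: 272
272 mod 11 = 8

Check digit: 3


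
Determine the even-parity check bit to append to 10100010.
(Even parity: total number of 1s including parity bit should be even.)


Number of 1s in data: 3
Parity bit: 1

1


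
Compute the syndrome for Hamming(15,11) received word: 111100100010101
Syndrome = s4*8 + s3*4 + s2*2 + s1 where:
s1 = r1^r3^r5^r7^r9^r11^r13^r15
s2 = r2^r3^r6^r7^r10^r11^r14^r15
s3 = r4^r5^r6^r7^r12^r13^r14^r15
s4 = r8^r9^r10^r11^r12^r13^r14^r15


s1=0, s2=1, s3=0, s4=1

Syndrome = 10 (error at position 10)


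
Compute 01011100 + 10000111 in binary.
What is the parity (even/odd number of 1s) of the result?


01011100 = 92
10000111 = 135
Sum = 227 = 11100011
1s count = 5

odd parity (5 ones in 11100011)


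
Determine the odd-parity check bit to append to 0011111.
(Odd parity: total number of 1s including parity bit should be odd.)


Number of 1s in data: 5
Parity bit: 0

0


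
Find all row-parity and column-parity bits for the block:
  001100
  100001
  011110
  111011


Row parities: 0001
Column parities: 001000

Row P: 0001, Col P: 001000, Corner: 1


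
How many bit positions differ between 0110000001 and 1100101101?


XOR: 1010101100
Count of 1s: 5

5


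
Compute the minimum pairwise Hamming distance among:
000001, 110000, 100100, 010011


Comparing all pairs, minimum distance: 2
Can detect 1 errors, correct 0 errors

2


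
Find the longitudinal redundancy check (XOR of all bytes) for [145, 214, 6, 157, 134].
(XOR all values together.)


XOR chain: 145 ^ 214 ^ 6 ^ 157 ^ 134 = 90

90


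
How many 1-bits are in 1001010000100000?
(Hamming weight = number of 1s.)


Counting 1s in 1001010000100000

4


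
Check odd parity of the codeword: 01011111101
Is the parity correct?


Number of 1s: 8

No, parity error (8 ones)


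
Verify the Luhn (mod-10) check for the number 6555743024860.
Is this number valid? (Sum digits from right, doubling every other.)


Luhn sum = 52
52 mod 10 = 2

Invalid (Luhn sum mod 10 = 2)


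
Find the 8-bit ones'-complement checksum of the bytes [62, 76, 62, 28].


Sum = 228 mod 256 = 228
Complement = 27

27


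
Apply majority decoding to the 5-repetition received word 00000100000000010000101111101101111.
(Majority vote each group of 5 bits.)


Groups: 00000, 10000, 00000, 10000, 10111, 11011, 01111
Majority votes: 0000111

0000111


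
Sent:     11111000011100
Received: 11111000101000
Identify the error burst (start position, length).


XOR: 00000000110100

Burst at position 8, length 4


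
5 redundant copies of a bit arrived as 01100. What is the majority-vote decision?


Ones: 2 out of 5
Threshold: 3

0 (2/5 voted 1)


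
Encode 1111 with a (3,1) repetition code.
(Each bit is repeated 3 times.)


Each bit -> 3 copies

111111111111


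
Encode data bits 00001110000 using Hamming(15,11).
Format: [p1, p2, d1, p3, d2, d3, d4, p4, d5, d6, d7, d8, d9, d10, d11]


Parity bits: p1=0, p2=0, p3=0, p4=1

000000011110000


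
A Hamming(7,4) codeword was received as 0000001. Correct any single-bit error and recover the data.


Syndrome = 7: error at position 7

Data: 0000 (corrected bit 7)


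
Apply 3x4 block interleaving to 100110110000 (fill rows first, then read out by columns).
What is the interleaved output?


Matrix:
  1001
  1011
  0000
Read columns: 110000010110

110000010110


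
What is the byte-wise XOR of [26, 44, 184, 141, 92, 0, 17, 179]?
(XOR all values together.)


XOR chain: 26 ^ 44 ^ 184 ^ 141 ^ 92 ^ 0 ^ 17 ^ 179 = 253

253


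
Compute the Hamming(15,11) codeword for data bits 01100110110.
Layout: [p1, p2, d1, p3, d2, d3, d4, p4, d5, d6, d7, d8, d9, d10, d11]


Parity bits: p1=1, p2=0, p3=0, p4=0

100011000110110


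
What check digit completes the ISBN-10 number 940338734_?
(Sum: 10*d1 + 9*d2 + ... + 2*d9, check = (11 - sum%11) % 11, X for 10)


Weighted sum: 250
250 mod 11 = 8

Check digit: 3


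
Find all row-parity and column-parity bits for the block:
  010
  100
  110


Row parities: 110
Column parities: 000

Row P: 110, Col P: 000, Corner: 0


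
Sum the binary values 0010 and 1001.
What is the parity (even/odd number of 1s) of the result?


0010 = 2
1001 = 9
Sum = 11 = 1011
1s count = 3

odd parity (3 ones in 1011)


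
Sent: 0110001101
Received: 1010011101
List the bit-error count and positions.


XOR: 1100010000

3 error(s) at position(s): 0, 1, 5


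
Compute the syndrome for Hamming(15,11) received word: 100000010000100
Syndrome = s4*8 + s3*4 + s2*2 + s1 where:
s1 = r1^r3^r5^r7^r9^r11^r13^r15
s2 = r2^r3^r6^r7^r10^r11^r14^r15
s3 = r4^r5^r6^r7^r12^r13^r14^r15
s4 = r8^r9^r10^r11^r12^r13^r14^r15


s1=0, s2=0, s3=1, s4=0

Syndrome = 4 (error at position 4)


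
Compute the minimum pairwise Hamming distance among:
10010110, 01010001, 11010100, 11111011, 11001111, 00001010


Comparing all pairs, minimum distance: 2
Can detect 1 errors, correct 0 errors

2


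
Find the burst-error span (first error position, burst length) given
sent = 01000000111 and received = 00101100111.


XOR: 01101100000

Burst at position 1, length 5


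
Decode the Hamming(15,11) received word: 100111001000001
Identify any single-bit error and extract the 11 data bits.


Syndrome = 0: no error detected

Data: 01101000001 (no errors)


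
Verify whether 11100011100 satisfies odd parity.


Number of 1s: 6

No, parity error (6 ones)


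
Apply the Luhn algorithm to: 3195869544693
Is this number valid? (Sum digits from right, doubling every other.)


Luhn sum = 66
66 mod 10 = 6

Invalid (Luhn sum mod 10 = 6)


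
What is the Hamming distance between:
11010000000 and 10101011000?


XOR: 01111011000
Count of 1s: 6

6


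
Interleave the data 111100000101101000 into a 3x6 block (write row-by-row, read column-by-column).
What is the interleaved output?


Matrix:
  111100
  000101
  101000
Read columns: 101100101110000010

101100101110000010


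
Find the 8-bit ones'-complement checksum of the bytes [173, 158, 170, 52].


Sum = 553 mod 256 = 41
Complement = 214

214


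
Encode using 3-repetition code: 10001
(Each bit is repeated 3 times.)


Each bit -> 3 copies

111000000000111


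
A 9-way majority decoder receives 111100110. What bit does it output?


Ones: 6 out of 9
Threshold: 5

1 (6/9 voted 1)


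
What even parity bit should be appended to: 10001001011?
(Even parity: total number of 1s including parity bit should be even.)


Number of 1s in data: 5
Parity bit: 1

1


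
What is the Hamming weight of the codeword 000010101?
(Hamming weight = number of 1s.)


Counting 1s in 000010101

3


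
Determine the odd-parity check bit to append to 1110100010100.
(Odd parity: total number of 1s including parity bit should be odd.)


Number of 1s in data: 6
Parity bit: 1

1


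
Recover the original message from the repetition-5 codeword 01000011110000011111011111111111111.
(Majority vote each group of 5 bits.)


Groups: 01000, 01111, 00000, 11111, 01111, 11111, 11111
Majority votes: 0101111

0101111


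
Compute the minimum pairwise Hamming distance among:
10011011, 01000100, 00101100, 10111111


Comparing all pairs, minimum distance: 2
Can detect 1 errors, correct 0 errors

2


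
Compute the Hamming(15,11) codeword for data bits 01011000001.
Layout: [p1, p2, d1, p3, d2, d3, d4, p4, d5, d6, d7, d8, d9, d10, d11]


Parity bits: p1=0, p2=0, p3=1, p4=0

000110101000001


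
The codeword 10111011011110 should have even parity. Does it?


Number of 1s: 10

Yes, parity is correct (10 ones)


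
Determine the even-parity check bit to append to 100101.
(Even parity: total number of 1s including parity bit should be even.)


Number of 1s in data: 3
Parity bit: 1

1


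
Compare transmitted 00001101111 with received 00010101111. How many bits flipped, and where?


XOR: 00011000000

2 error(s) at position(s): 3, 4


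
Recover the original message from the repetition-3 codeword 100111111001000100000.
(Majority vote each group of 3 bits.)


Groups: 100, 111, 111, 001, 000, 100, 000
Majority votes: 0110000

0110000


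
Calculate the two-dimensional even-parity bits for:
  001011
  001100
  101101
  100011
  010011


Row parities: 10011
Column parities: 011010

Row P: 10011, Col P: 011010, Corner: 1


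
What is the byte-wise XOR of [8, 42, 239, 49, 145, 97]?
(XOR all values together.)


XOR chain: 8 ^ 42 ^ 239 ^ 49 ^ 145 ^ 97 = 12

12


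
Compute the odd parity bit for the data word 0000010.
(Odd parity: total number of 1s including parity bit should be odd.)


Number of 1s in data: 1
Parity bit: 0

0


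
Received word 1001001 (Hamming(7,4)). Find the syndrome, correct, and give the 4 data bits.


Syndrome = 2: error at position 2

Data: 0001 (corrected bit 2)


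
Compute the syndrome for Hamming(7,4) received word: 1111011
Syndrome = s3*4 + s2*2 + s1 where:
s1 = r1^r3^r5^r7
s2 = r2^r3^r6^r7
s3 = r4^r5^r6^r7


s1=1, s2=0, s3=1

Syndrome = 5 (error at position 5)


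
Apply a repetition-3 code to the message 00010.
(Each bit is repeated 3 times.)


Each bit -> 3 copies

000000000111000


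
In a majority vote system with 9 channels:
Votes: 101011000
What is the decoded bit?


Ones: 4 out of 9
Threshold: 5

0 (4/9 voted 1)


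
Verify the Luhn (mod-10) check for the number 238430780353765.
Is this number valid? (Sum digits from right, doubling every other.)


Luhn sum = 73
73 mod 10 = 3

Invalid (Luhn sum mod 10 = 3)


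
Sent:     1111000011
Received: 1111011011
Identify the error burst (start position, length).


XOR: 0000011000

Burst at position 5, length 2


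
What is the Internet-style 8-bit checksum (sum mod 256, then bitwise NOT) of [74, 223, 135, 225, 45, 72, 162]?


Sum = 936 mod 256 = 168
Complement = 87

87


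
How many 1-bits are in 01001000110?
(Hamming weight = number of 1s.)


Counting 1s in 01001000110

4


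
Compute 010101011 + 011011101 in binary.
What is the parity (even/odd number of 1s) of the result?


010101011 = 171
011011101 = 221
Sum = 392 = 110001000
1s count = 3

odd parity (3 ones in 110001000)


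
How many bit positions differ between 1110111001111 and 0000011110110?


XOR: 1110100111001
Count of 1s: 8

8


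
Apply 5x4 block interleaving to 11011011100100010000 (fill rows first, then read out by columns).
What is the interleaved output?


Matrix:
  1101
  1011
  1001
  0001
  0000
Read columns: 11100100000100011110

11100100000100011110


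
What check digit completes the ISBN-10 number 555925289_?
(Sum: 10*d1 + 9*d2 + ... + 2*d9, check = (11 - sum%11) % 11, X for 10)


Weighted sum: 285
285 mod 11 = 10

Check digit: 1


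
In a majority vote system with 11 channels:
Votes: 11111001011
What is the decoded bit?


Ones: 8 out of 11
Threshold: 6

1 (8/11 voted 1)


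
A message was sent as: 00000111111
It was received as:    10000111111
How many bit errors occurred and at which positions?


XOR: 10000000000

1 error(s) at position(s): 0


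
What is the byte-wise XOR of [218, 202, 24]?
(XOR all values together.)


XOR chain: 218 ^ 202 ^ 24 = 8

8


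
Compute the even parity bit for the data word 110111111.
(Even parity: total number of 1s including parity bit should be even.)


Number of 1s in data: 8
Parity bit: 0

0


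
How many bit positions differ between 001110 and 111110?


XOR: 110000
Count of 1s: 2

2


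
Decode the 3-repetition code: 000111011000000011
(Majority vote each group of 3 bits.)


Groups: 000, 111, 011, 000, 000, 011
Majority votes: 011001

011001


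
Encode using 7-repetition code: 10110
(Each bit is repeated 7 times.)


Each bit -> 7 copies

11111110000000111111111111110000000


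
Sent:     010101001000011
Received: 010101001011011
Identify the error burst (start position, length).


XOR: 000000000011000

Burst at position 10, length 2


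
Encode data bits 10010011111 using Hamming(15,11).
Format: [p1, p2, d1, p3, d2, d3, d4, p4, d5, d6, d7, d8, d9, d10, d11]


Parity bits: p1=1, p2=1, p3=1, p4=1

111100110011111


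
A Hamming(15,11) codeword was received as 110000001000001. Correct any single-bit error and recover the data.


Syndrome = 5: error at position 5

Data: 01001000001 (corrected bit 5)


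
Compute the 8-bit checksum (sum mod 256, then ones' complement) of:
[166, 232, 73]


Sum = 471 mod 256 = 215
Complement = 40

40


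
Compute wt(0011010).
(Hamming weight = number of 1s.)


Counting 1s in 0011010

3


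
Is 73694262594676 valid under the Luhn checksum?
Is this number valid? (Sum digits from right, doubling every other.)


Luhn sum = 70
70 mod 10 = 0

Valid (Luhn sum mod 10 = 0)


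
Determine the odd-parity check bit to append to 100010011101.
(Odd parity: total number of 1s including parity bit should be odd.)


Number of 1s in data: 6
Parity bit: 1

1


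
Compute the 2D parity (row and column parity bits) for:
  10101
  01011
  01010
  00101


Row parities: 1100
Column parities: 10001

Row P: 1100, Col P: 10001, Corner: 0


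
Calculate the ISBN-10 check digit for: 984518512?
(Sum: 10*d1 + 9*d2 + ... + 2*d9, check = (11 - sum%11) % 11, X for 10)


Weighted sum: 302
302 mod 11 = 5

Check digit: 6


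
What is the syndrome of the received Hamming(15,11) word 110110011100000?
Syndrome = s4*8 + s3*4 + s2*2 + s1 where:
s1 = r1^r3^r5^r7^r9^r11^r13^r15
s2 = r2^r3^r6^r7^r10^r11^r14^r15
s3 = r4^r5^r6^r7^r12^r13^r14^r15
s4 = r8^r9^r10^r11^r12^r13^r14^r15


s1=1, s2=0, s3=0, s4=1

Syndrome = 9 (error at position 9)


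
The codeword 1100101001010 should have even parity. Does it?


Number of 1s: 6

Yes, parity is correct (6 ones)


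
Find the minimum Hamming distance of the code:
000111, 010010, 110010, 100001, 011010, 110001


Comparing all pairs, minimum distance: 1
Can detect 0 errors, correct 0 errors

1


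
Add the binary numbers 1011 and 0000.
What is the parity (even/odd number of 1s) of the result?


1011 = 11
0000 = 0
Sum = 11 = 1011
1s count = 3

odd parity (3 ones in 1011)


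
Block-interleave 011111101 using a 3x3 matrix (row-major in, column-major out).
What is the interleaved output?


Matrix:
  011
  111
  101
Read columns: 011110111

011110111


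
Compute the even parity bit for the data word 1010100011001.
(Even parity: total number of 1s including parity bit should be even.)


Number of 1s in data: 6
Parity bit: 0

0


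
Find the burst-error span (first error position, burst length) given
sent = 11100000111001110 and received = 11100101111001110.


XOR: 00000101000000000

Burst at position 5, length 3


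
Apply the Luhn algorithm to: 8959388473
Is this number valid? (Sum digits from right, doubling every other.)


Luhn sum = 59
59 mod 10 = 9

Invalid (Luhn sum mod 10 = 9)


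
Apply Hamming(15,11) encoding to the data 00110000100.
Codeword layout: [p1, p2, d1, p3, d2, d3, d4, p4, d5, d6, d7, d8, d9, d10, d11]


Parity bits: p1=0, p2=0, p3=1, p4=1

000101110000100


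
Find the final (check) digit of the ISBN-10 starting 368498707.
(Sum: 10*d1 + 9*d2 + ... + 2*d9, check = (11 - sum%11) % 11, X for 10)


Weighted sum: 312
312 mod 11 = 4

Check digit: 7


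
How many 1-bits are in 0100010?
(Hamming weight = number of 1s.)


Counting 1s in 0100010

2


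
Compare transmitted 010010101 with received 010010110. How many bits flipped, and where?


XOR: 000000011

2 error(s) at position(s): 7, 8


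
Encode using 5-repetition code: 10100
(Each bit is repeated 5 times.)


Each bit -> 5 copies

1111100000111110000000000


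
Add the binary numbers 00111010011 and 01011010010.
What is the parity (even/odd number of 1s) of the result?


00111010011 = 467
01011010010 = 722
Sum = 1189 = 10010100101
1s count = 5

odd parity (5 ones in 10010100101)


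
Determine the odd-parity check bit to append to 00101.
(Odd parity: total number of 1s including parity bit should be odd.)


Number of 1s in data: 2
Parity bit: 1

1


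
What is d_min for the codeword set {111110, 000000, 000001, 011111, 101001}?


Comparing all pairs, minimum distance: 1
Can detect 0 errors, correct 0 errors

1


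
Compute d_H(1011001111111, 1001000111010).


XOR: 0010001000101
Count of 1s: 4

4


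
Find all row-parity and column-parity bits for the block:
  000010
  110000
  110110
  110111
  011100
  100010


Row parities: 100110
Column parities: 001101

Row P: 100110, Col P: 001101, Corner: 1


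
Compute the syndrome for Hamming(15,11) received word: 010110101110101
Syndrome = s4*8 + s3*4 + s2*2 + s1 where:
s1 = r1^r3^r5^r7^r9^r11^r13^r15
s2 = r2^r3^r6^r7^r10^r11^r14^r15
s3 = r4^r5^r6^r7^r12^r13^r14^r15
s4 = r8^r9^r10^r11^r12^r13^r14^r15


s1=0, s2=1, s3=1, s4=1

Syndrome = 14 (error at position 14)


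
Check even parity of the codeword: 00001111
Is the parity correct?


Number of 1s: 4

Yes, parity is correct (4 ones)


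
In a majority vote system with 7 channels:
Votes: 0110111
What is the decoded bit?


Ones: 5 out of 7
Threshold: 4

1 (5/7 voted 1)


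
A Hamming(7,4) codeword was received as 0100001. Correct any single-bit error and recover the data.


Syndrome = 5: error at position 5

Data: 0101 (corrected bit 5)


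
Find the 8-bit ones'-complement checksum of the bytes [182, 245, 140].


Sum = 567 mod 256 = 55
Complement = 200

200


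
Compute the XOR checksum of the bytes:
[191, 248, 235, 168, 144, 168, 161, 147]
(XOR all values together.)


XOR chain: 191 ^ 248 ^ 235 ^ 168 ^ 144 ^ 168 ^ 161 ^ 147 = 14

14


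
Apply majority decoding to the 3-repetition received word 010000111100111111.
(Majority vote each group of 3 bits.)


Groups: 010, 000, 111, 100, 111, 111
Majority votes: 001011

001011


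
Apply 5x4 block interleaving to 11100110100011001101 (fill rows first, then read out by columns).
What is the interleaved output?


Matrix:
  1110
  0110
  1000
  1100
  1101
Read columns: 10111110111100000001

10111110111100000001


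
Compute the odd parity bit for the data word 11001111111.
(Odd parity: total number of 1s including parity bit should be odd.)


Number of 1s in data: 9
Parity bit: 0

0


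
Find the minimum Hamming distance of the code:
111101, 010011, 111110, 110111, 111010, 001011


Comparing all pairs, minimum distance: 1
Can detect 0 errors, correct 0 errors

1


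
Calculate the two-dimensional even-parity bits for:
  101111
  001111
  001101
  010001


Row parities: 1010
Column parities: 111100

Row P: 1010, Col P: 111100, Corner: 0


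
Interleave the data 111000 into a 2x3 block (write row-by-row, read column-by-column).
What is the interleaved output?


Matrix:
  111
  000
Read columns: 101010

101010


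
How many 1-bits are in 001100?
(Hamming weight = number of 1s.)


Counting 1s in 001100

2


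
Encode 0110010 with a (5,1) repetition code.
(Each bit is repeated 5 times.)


Each bit -> 5 copies

00000111111111100000000001111100000


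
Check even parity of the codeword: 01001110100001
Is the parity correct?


Number of 1s: 6

Yes, parity is correct (6 ones)


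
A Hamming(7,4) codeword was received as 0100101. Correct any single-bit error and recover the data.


Syndrome = 0: no error detected

Data: 0101 (no errors)


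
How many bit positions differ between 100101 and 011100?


XOR: 111001
Count of 1s: 4

4


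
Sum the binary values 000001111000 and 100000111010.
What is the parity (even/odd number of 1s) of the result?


000001111000 = 120
100000111010 = 2106
Sum = 2226 = 100010110010
1s count = 5

odd parity (5 ones in 100010110010)


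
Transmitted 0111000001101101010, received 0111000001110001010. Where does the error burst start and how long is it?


XOR: 0000000000011100000

Burst at position 11, length 3


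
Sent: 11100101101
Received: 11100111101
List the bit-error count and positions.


XOR: 00000010000

1 error(s) at position(s): 6


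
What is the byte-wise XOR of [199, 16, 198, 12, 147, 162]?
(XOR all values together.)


XOR chain: 199 ^ 16 ^ 198 ^ 12 ^ 147 ^ 162 = 44

44


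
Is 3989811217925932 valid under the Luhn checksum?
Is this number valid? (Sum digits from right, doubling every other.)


Luhn sum = 81
81 mod 10 = 1

Invalid (Luhn sum mod 10 = 1)


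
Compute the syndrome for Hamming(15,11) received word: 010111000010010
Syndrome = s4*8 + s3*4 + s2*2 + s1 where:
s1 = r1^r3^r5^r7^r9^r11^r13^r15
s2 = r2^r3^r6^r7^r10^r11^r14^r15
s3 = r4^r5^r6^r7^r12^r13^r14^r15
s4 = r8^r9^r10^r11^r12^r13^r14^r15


s1=0, s2=0, s3=0, s4=0

Syndrome = 0 (no error)


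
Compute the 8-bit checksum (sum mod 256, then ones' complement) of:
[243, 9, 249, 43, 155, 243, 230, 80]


Sum = 1252 mod 256 = 228
Complement = 27

27


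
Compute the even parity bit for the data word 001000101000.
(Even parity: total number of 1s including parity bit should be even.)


Number of 1s in data: 3
Parity bit: 1

1


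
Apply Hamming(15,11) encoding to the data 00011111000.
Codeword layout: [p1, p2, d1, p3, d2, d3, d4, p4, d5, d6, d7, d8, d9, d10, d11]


Parity bits: p1=1, p2=1, p3=0, p4=0

110000101111000


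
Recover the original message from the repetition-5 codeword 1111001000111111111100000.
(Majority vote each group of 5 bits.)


Groups: 11110, 01000, 11111, 11111, 00000
Majority votes: 10110

10110


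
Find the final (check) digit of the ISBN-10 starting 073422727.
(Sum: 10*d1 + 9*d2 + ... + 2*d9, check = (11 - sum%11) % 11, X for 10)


Weighted sum: 185
185 mod 11 = 9

Check digit: 2


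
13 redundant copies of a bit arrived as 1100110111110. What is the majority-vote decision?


Ones: 9 out of 13
Threshold: 7

1 (9/13 voted 1)


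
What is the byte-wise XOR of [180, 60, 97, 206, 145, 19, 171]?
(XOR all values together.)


XOR chain: 180 ^ 60 ^ 97 ^ 206 ^ 145 ^ 19 ^ 171 = 14

14


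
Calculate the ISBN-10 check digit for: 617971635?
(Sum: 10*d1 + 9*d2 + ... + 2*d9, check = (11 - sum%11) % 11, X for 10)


Weighted sum: 278
278 mod 11 = 3

Check digit: 8


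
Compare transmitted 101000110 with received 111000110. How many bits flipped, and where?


XOR: 010000000

1 error(s) at position(s): 1


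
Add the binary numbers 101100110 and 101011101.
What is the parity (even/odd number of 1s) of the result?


101100110 = 358
101011101 = 349
Sum = 707 = 1011000011
1s count = 5

odd parity (5 ones in 1011000011)
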